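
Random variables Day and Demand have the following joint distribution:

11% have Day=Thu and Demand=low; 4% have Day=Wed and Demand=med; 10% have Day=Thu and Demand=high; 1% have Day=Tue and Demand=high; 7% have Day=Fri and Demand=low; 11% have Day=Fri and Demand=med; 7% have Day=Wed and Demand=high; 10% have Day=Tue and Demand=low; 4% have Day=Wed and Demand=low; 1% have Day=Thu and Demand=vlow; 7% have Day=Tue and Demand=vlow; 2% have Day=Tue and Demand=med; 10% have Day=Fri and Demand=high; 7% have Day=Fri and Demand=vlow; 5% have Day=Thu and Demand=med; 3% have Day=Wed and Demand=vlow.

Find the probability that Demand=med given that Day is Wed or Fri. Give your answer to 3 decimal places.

P(Day=Wed) = 0.03 + 0.04 + 0.04 + 0.07 = 0.18.
P(Day=Fri) = 0.07 + 0.07 + 0.11 + 0.10 = 0.35.
P(Day ∈ {Wed, Fri}) = 0.18 + 0.35 = 0.53; P(Demand=med, Day ∈ {Wed, Fri}) = 0.04 + 0.11 = 0.15.
P(Demand=med | Day ∈ {Wed, Fri}) = 0.15/0.53 = 0.283.

0.283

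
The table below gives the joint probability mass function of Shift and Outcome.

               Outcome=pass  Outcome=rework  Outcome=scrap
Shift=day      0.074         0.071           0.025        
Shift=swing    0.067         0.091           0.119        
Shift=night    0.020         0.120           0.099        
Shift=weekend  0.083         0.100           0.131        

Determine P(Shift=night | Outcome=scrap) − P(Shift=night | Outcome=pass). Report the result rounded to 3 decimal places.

P(Outcome=scrap) = 0.025 + 0.119 + 0.099 + 0.131 = 0.374; P(Shift=night | Outcome=scrap) = 0.099/0.374 = 0.2647.
P(Outcome=pass) = 0.074 + 0.067 + 0.020 + 0.083 = 0.244; P(Shift=night | Outcome=pass) = 0.020/0.244 = 0.0820.
Difference = 0.183.

0.183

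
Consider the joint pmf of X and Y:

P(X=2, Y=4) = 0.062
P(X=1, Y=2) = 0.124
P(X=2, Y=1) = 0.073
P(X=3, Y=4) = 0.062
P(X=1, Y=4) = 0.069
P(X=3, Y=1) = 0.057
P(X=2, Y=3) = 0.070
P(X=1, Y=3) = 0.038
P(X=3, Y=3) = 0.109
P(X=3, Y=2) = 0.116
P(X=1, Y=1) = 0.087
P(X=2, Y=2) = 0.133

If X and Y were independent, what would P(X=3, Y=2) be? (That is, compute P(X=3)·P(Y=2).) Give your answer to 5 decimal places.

0.12831

P(X=3) = 0.057 + 0.116 + 0.109 + 0.062 = 0.344.
P(Y=2) = 0.124 + 0.133 + 0.116 = 0.373.
Product: 0.344 × 0.373 = 0.12831.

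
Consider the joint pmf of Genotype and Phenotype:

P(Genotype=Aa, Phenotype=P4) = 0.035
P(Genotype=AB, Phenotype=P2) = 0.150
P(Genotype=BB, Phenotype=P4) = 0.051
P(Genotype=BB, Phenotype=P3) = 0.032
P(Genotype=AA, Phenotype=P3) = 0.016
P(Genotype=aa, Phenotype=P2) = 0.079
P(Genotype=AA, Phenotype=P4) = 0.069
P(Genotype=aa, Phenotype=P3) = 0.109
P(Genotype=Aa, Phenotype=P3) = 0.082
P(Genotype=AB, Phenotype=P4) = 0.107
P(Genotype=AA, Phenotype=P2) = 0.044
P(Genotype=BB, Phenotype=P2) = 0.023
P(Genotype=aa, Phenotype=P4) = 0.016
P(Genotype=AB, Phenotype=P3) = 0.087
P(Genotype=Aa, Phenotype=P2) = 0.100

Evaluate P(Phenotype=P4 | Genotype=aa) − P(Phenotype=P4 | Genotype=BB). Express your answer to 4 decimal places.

-0.4027

P(Genotype=aa) = 0.079 + 0.109 + 0.016 = 0.204; P(Phenotype=P4 | Genotype=aa) = 0.016/0.204 = 0.07843.
P(Genotype=BB) = 0.023 + 0.032 + 0.051 = 0.106; P(Phenotype=P4 | Genotype=BB) = 0.051/0.106 = 0.48113.
Difference = -0.4027.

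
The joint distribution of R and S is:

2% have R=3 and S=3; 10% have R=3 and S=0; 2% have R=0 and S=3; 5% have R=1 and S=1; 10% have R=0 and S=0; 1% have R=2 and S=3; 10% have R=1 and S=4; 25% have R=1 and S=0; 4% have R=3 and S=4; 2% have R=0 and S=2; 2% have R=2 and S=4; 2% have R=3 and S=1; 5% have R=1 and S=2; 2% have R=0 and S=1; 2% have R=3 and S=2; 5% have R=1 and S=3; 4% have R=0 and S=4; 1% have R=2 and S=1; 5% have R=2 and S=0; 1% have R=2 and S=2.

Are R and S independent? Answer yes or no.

Every cell satisfies P(R,S) = P(R)·P(S). For instance P(R=1) = 0.50, P(S=1) = 0.10, and 0.50×0.10 = 0.05 matches the joint entry. So R and S are independent.

yes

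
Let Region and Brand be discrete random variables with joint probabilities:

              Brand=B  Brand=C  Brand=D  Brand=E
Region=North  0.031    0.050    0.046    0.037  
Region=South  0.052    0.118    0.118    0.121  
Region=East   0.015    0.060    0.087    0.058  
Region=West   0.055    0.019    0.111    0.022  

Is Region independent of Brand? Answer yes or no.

P(Region=West) = 0.207 and P(Brand=D) = 0.362, so their product is 0.07493, but P(Region=West, Brand=D) = 0.111. Since these differ, Region and Brand are not independent.

no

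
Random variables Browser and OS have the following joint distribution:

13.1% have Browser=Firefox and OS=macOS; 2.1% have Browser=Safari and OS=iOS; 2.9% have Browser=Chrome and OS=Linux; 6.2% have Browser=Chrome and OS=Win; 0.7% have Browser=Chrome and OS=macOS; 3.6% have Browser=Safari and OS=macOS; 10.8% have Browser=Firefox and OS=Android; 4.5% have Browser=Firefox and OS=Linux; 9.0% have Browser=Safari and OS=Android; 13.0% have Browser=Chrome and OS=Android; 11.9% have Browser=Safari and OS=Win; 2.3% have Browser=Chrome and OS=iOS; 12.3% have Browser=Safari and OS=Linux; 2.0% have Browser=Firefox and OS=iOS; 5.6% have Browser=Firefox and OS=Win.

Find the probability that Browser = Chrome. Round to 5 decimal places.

P(Browser=Chrome) = 0.062 + 0.007 + 0.029 + 0.023 + 0.130 = 0.251.

0.25100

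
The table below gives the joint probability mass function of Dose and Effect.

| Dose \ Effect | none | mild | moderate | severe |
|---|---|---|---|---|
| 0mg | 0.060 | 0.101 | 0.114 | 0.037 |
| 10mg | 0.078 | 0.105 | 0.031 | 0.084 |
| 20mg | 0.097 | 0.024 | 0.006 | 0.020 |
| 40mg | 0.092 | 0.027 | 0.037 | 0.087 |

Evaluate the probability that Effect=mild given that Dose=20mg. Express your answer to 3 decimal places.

P(Dose=20mg) = 0.097 + 0.024 + 0.006 + 0.020 = 0.147.
P(Effect=mild | Dose=20mg) = 0.024/0.147 = 0.163.

0.163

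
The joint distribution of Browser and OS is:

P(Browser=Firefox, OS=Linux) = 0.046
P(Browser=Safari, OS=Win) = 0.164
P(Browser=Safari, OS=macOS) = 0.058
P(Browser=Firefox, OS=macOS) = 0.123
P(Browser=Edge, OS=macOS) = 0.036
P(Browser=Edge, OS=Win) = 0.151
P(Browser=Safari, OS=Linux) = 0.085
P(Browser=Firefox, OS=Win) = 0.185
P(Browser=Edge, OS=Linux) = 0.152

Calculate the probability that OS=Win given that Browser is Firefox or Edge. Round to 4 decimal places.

P(Browser=Firefox) = 0.185 + 0.123 + 0.046 = 0.354.
P(Browser=Edge) = 0.151 + 0.036 + 0.152 = 0.339.
P(Browser ∈ {Firefox, Edge}) = 0.354 + 0.339 = 0.693; P(OS=Win, Browser ∈ {Firefox, Edge}) = 0.185 + 0.151 = 0.336.
P(OS=Win | Browser ∈ {Firefox, Edge}) = 0.336/0.693 = 0.4848.

0.4848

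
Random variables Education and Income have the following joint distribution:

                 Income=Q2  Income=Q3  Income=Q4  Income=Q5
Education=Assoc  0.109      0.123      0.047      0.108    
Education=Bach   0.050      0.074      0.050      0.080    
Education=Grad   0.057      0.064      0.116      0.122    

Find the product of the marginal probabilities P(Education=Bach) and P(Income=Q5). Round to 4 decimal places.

P(Education=Bach) = 0.050 + 0.074 + 0.050 + 0.080 = 0.254.
P(Income=Q5) = 0.108 + 0.080 + 0.122 = 0.310.
Product: 0.254 × 0.310 = 0.0787.

0.0787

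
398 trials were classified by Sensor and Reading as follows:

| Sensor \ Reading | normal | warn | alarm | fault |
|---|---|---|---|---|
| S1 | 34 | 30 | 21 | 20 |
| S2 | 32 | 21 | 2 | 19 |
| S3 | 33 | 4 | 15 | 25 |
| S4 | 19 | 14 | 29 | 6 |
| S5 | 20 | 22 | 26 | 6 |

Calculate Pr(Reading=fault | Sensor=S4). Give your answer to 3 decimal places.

Total with Sensor=S4: 19 + 14 + 29 + 6 = 68.
P(Reading=fault | Sensor=S4) = 6/68 = 0.088.

0.088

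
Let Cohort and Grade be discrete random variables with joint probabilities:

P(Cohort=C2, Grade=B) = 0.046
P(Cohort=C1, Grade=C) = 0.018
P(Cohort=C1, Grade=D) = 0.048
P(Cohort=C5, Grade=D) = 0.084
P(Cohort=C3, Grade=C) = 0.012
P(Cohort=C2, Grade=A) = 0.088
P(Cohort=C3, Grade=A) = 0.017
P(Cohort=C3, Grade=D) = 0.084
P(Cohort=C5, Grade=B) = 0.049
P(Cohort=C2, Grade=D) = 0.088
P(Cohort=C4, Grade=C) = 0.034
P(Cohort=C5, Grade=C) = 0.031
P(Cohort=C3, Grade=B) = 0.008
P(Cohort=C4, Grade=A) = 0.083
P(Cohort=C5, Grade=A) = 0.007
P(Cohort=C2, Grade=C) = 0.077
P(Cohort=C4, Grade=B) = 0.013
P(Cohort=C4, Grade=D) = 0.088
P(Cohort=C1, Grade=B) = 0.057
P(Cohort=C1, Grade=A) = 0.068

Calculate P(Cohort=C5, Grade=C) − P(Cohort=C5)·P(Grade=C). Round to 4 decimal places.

P(Cohort=C5) = 0.007 + 0.049 + 0.031 + 0.084 = 0.171.
P(Grade=C) = 0.018 + 0.077 + 0.012 + 0.034 + 0.031 = 0.172.
P(Cohort=C5, Grade=C) − P(Cohort=C5)P(Grade=C) = 0.031 − 0.171×0.172 = 0.0016.

0.0016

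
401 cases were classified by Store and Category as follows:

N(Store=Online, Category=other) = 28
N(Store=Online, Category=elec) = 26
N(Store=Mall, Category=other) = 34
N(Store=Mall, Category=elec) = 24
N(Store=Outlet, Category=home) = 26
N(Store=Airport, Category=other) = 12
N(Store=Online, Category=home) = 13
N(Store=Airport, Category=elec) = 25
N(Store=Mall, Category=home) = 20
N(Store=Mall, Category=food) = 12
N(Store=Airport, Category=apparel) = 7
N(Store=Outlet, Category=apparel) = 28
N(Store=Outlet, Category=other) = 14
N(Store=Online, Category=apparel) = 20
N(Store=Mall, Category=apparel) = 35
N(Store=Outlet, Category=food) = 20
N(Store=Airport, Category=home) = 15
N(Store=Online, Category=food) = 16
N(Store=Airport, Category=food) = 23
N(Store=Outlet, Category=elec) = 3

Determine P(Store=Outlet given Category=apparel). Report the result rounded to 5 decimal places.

Total with Category=apparel: 35 + 7 + 28 + 20 = 90.
P(Store=Outlet | Category=apparel) = 28/90 = 0.31111.

0.31111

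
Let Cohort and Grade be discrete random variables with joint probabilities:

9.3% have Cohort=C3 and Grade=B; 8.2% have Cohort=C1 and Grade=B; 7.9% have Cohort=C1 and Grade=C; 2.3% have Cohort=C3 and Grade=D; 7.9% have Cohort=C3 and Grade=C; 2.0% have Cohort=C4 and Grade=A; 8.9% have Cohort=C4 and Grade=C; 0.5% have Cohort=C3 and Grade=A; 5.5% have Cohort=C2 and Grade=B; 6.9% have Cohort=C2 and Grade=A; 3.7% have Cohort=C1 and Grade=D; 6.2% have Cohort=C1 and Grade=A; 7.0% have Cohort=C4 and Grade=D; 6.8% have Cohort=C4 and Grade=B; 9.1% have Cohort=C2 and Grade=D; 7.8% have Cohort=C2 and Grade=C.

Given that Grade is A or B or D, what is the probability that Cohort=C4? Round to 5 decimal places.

P(Grade=A) = 0.062 + 0.069 + 0.005 + 0.020 = 0.156.
P(Grade=B) = 0.082 + 0.055 + 0.093 + 0.068 = 0.298.
P(Grade=D) = 0.037 + 0.091 + 0.023 + 0.070 = 0.221.
P(Grade ∈ {A, B, D}) = 0.156 + 0.298 + 0.221 = 0.675; P(Cohort=C4, Grade ∈ {A, B, D}) = 0.020 + 0.068 + 0.070 = 0.158.
P(Cohort=C4 | Grade ∈ {A, B, D}) = 0.158/0.675 = 0.23407.

0.23407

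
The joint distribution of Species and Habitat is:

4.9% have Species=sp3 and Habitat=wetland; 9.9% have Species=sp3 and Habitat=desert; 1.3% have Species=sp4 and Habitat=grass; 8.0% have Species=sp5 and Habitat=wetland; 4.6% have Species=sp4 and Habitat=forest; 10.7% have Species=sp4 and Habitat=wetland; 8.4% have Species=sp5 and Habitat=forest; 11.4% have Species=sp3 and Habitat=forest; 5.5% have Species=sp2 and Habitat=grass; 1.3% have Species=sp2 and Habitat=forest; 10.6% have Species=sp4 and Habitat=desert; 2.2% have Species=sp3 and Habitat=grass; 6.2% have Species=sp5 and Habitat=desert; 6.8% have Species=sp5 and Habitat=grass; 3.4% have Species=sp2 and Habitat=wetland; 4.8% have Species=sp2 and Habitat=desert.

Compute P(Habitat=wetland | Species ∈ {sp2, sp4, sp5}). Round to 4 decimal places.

P(Species=sp2) = 0.013 + 0.055 + 0.034 + 0.048 = 0.150.
P(Species=sp4) = 0.046 + 0.013 + 0.107 + 0.106 = 0.272.
P(Species=sp5) = 0.084 + 0.068 + 0.080 + 0.062 = 0.294.
P(Species ∈ {sp2, sp4, sp5}) = 0.150 + 0.272 + 0.294 = 0.716; P(Habitat=wetland, Species ∈ {sp2, sp4, sp5}) = 0.034 + 0.107 + 0.080 = 0.221.
P(Habitat=wetland | Species ∈ {sp2, sp4, sp5}) = 0.221/0.716 = 0.3087.

0.3087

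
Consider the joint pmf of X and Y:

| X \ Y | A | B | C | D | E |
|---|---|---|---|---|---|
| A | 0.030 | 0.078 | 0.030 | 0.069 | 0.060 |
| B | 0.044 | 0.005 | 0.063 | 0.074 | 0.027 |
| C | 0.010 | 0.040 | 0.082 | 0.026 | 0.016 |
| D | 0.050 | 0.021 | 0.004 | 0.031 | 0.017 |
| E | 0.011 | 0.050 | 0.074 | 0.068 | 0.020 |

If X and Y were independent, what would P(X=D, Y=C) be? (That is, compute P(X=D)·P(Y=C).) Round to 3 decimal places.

P(X=D) = 0.050 + 0.021 + 0.004 + 0.031 + 0.017 = 0.123.
P(Y=C) = 0.030 + 0.063 + 0.082 + 0.004 + 0.074 = 0.253.
Product: 0.123 × 0.253 = 0.031.

0.031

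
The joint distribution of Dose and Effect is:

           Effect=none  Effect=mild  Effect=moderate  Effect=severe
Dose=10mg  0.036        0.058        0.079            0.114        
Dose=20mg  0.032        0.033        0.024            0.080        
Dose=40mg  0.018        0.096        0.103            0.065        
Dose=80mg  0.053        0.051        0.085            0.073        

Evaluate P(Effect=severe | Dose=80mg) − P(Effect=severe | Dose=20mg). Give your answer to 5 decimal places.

-0.19475

P(Dose=80mg) = 0.053 + 0.051 + 0.085 + 0.073 = 0.262; P(Effect=severe | Dose=80mg) = 0.073/0.262 = 0.278626.
P(Dose=20mg) = 0.032 + 0.033 + 0.024 + 0.080 = 0.169; P(Effect=severe | Dose=20mg) = 0.080/0.169 = 0.473373.
Difference = -0.19475.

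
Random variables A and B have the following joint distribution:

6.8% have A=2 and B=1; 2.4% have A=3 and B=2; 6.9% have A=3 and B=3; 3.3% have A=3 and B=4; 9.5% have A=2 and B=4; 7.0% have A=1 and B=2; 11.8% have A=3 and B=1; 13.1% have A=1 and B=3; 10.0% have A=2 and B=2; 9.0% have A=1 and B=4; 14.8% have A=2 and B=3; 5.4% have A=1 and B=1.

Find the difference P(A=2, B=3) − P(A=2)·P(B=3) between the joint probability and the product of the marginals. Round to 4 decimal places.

0.0050

P(A=2) = 0.068 + 0.100 + 0.148 + 0.095 = 0.411.
P(B=3) = 0.131 + 0.148 + 0.069 = 0.348.
P(A=2, B=3) − P(A=2)P(B=3) = 0.148 − 0.411×0.348 = 0.0050.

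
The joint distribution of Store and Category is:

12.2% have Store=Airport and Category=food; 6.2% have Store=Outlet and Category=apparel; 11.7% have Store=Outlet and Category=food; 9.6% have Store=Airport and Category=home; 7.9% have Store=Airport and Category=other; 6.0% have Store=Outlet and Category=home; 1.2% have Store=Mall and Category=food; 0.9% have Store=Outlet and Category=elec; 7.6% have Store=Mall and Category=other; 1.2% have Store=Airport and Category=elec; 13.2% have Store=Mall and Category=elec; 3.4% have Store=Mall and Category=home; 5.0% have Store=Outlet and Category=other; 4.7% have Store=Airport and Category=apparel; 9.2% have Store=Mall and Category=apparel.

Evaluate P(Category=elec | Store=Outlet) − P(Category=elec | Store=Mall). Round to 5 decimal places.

P(Store=Outlet) = 0.117 + 0.062 + 0.009 + 0.060 + 0.050 = 0.298; P(Category=elec | Store=Outlet) = 0.009/0.298 = 0.030201.
P(Store=Mall) = 0.012 + 0.092 + 0.132 + 0.034 + 0.076 = 0.346; P(Category=elec | Store=Mall) = 0.132/0.346 = 0.381503.
Difference = -0.35130.

-0.35130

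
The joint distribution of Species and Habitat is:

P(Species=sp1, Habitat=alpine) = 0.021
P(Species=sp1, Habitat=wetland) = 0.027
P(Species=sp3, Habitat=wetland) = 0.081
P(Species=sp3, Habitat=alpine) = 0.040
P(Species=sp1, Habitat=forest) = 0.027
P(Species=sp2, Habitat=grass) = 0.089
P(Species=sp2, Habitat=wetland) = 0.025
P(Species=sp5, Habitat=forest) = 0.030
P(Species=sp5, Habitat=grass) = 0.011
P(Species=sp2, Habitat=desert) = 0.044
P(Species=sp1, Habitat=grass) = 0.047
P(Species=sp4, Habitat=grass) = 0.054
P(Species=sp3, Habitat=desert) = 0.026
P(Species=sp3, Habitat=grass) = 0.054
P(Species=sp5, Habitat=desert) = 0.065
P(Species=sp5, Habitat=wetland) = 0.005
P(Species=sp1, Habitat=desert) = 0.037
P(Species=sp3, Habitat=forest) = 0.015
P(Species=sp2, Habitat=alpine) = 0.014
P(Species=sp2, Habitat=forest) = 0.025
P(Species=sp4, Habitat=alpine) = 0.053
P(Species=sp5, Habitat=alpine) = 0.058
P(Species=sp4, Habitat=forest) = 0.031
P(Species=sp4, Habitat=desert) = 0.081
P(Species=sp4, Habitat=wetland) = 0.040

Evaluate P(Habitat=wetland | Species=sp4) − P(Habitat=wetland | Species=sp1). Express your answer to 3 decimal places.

P(Species=sp4) = 0.031 + 0.054 + 0.040 + 0.081 + 0.053 = 0.259; P(Habitat=wetland | Species=sp4) = 0.040/0.259 = 0.1544.
P(Species=sp1) = 0.027 + 0.047 + 0.027 + 0.037 + 0.021 = 0.159; P(Habitat=wetland | Species=sp1) = 0.027/0.159 = 0.1698.
Difference = -0.015.

-0.015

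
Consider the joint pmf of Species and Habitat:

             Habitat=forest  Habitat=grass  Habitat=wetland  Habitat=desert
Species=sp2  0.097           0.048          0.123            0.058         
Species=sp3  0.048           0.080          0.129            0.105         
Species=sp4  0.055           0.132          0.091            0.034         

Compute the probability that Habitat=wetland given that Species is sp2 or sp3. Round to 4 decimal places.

P(Species=sp2) = 0.097 + 0.048 + 0.123 + 0.058 = 0.326.
P(Species=sp3) = 0.048 + 0.080 + 0.129 + 0.105 = 0.362.
P(Species ∈ {sp2, sp3}) = 0.326 + 0.362 = 0.688; P(Habitat=wetland, Species ∈ {sp2, sp3}) = 0.123 + 0.129 = 0.252.
P(Habitat=wetland | Species ∈ {sp2, sp3}) = 0.252/0.688 = 0.3663.

0.3663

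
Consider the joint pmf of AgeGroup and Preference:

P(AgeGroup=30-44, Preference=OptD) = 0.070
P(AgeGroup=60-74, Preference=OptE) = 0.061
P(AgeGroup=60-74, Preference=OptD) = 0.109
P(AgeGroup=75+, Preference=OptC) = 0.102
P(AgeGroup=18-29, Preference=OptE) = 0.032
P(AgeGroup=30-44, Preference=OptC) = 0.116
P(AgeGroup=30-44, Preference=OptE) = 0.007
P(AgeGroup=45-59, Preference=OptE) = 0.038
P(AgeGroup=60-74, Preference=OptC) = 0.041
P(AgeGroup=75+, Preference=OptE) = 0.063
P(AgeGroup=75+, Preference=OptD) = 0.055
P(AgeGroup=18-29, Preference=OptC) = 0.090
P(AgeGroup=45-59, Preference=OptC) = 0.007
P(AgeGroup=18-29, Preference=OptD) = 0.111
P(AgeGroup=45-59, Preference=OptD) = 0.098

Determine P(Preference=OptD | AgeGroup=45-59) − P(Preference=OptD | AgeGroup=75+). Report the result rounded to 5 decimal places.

0.43531

P(AgeGroup=45-59) = 0.007 + 0.098 + 0.038 = 0.143; P(Preference=OptD | AgeGroup=45-59) = 0.098/0.143 = 0.685315.
P(AgeGroup=75+) = 0.102 + 0.055 + 0.063 = 0.220; P(Preference=OptD | AgeGroup=75+) = 0.055/0.220 = 0.250000.
Difference = 0.43531.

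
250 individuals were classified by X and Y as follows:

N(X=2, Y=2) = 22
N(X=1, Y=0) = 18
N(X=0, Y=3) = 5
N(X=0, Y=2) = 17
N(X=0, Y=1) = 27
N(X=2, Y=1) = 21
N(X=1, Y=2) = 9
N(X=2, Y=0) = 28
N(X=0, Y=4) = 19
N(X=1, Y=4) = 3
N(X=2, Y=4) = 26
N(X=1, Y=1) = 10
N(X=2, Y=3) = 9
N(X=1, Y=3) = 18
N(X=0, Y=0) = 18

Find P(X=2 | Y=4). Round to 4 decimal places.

0.5417

Total with Y=4: 19 + 3 + 26 = 48.
P(X=2 | Y=4) = 26/48 = 0.5417.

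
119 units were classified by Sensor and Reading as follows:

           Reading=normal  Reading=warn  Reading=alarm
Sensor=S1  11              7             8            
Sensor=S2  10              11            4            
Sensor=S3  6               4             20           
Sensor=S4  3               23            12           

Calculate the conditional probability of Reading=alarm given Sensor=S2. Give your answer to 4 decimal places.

Total with Sensor=S2: 10 + 11 + 4 = 25.
P(Reading=alarm | Sensor=S2) = 4/25 = 0.1600.

0.1600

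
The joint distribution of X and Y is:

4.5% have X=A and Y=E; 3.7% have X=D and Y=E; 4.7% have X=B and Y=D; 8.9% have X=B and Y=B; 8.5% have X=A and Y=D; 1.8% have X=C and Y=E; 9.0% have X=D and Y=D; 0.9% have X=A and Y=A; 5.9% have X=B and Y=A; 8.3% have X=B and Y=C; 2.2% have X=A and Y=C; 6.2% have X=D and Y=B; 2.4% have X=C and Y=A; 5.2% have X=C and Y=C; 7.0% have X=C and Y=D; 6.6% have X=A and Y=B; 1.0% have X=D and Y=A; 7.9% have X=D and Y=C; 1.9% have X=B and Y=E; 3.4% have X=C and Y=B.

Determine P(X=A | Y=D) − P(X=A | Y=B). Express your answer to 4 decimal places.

0.0281

P(Y=D) = 0.085 + 0.047 + 0.070 + 0.090 = 0.292; P(X=A | Y=D) = 0.085/0.292 = 0.29110.
P(Y=B) = 0.066 + 0.089 + 0.034 + 0.062 = 0.251; P(X=A | Y=B) = 0.066/0.251 = 0.26295.
Difference = 0.0281.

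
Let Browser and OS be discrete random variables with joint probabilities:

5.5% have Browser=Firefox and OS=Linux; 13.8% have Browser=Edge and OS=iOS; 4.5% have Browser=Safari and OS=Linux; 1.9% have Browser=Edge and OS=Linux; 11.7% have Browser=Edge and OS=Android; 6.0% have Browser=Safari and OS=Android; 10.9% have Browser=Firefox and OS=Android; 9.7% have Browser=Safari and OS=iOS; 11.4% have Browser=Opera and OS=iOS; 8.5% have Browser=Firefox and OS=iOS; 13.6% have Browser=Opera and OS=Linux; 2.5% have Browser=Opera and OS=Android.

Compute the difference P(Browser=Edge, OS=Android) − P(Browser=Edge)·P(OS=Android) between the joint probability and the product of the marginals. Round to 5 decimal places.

0.03179

P(Browser=Edge) = 0.019 + 0.138 + 0.117 = 0.274.
P(OS=Android) = 0.109 + 0.060 + 0.117 + 0.025 = 0.311.
P(Browser=Edge, OS=Android) − P(Browser=Edge)P(OS=Android) = 0.117 − 0.274×0.311 = 0.03179.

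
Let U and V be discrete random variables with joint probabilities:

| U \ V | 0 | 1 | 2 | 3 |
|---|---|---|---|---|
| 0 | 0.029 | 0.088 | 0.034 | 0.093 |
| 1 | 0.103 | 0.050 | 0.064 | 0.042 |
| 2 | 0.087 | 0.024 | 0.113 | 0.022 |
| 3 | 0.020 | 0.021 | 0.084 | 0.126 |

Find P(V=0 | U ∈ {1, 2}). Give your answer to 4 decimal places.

P(U=1) = 0.103 + 0.050 + 0.064 + 0.042 = 0.259.
P(U=2) = 0.087 + 0.024 + 0.113 + 0.022 = 0.246.
P(U ∈ {1, 2}) = 0.259 + 0.246 = 0.505; P(V=0, U ∈ {1, 2}) = 0.103 + 0.087 = 0.190.
P(V=0 | U ∈ {1, 2}) = 0.190/0.505 = 0.3762.

0.3762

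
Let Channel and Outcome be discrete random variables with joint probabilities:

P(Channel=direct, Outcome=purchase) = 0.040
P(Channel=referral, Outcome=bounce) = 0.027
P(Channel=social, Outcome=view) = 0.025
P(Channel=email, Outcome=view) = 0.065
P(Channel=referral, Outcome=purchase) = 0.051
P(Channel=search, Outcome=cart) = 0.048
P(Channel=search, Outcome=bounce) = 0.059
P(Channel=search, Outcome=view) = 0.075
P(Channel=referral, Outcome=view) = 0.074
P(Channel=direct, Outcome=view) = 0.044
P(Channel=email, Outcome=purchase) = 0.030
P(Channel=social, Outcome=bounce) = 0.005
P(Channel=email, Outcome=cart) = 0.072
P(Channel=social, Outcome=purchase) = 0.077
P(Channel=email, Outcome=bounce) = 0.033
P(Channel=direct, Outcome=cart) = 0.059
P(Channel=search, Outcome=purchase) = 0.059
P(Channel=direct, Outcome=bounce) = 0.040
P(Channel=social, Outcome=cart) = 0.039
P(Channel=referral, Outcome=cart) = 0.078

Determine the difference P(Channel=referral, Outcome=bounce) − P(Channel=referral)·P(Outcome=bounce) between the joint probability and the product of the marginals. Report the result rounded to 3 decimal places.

-0.011

P(Channel=referral) = 0.027 + 0.074 + 0.078 + 0.051 = 0.230.
P(Outcome=bounce) = 0.033 + 0.059 + 0.005 + 0.040 + 0.027 = 0.164.
P(Channel=referral, Outcome=bounce) − P(Channel=referral)P(Outcome=bounce) = 0.027 − 0.230×0.164 = -0.011.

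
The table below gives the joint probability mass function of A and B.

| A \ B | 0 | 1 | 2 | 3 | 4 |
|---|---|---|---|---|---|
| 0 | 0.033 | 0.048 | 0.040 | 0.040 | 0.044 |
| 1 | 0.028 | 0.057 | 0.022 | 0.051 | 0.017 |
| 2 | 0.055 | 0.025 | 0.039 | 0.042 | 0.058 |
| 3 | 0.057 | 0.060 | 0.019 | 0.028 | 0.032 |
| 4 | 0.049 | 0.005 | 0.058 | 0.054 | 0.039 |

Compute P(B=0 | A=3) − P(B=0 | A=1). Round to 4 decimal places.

P(A=3) = 0.057 + 0.060 + 0.019 + 0.028 + 0.032 = 0.196; P(B=0 | A=3) = 0.057/0.196 = 0.29082.
P(A=1) = 0.028 + 0.057 + 0.022 + 0.051 + 0.017 = 0.175; P(B=0 | A=1) = 0.028/0.175 = 0.16000.
Difference = 0.1308.

0.1308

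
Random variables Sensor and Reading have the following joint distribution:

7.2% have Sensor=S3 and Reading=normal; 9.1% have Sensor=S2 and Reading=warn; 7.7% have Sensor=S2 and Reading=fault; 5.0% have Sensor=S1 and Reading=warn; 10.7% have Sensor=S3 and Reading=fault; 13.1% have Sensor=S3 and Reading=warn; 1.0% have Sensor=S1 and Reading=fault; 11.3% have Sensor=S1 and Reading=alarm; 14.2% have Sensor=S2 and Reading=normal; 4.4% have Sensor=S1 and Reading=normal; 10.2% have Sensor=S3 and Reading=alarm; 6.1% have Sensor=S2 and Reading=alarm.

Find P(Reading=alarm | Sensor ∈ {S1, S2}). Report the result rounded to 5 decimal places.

P(Sensor=S1) = 0.044 + 0.050 + 0.113 + 0.010 = 0.217.
P(Sensor=S2) = 0.142 + 0.091 + 0.061 + 0.077 = 0.371.
P(Sensor ∈ {S1, S2}) = 0.217 + 0.371 = 0.588; P(Reading=alarm, Sensor ∈ {S1, S2}) = 0.113 + 0.061 = 0.174.
P(Reading=alarm | Sensor ∈ {S1, S2}) = 0.174/0.588 = 0.29592.

0.29592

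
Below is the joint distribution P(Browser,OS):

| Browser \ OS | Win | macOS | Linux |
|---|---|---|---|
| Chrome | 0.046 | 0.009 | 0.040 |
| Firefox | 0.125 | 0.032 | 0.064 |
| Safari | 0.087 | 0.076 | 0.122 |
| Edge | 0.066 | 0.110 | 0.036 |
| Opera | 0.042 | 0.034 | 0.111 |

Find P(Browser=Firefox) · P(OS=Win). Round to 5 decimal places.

P(Browser=Firefox) = 0.125 + 0.032 + 0.064 = 0.221.
P(OS=Win) = 0.046 + 0.125 + 0.087 + 0.066 + 0.042 = 0.366.
Product: 0.221 × 0.366 = 0.08089.

0.08089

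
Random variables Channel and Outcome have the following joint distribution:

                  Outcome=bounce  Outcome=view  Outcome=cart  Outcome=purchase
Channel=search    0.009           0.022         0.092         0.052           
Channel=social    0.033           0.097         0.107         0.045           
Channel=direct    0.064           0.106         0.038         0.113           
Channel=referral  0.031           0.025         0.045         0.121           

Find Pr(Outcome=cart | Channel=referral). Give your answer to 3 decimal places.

P(Channel=referral) = 0.031 + 0.025 + 0.045 + 0.121 = 0.222.
P(Outcome=cart | Channel=referral) = 0.045/0.222 = 0.203.

0.203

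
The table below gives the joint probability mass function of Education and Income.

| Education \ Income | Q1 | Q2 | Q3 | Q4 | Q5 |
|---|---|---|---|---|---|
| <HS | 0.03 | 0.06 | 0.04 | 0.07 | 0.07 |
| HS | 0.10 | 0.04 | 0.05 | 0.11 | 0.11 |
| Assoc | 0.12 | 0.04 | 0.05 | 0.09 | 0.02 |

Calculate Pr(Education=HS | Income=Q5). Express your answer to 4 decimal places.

0.5500

P(Income=Q5) = 0.07 + 0.11 + 0.02 = 0.20.
P(Education=HS | Income=Q5) = 0.11/0.20 = 0.5500.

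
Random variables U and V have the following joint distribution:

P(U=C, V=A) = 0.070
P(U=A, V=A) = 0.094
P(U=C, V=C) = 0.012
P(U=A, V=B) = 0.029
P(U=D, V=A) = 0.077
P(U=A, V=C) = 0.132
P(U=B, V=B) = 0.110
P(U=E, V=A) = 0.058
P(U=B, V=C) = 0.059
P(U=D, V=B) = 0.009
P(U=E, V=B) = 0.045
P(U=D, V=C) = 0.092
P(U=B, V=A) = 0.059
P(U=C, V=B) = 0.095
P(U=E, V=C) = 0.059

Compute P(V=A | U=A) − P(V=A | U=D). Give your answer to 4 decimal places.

P(U=A) = 0.094 + 0.029 + 0.132 = 0.255; P(V=A | U=A) = 0.094/0.255 = 0.36863.
P(U=D) = 0.077 + 0.009 + 0.092 = 0.178; P(V=A | U=D) = 0.077/0.178 = 0.43258.
Difference = -0.0640.

-0.0640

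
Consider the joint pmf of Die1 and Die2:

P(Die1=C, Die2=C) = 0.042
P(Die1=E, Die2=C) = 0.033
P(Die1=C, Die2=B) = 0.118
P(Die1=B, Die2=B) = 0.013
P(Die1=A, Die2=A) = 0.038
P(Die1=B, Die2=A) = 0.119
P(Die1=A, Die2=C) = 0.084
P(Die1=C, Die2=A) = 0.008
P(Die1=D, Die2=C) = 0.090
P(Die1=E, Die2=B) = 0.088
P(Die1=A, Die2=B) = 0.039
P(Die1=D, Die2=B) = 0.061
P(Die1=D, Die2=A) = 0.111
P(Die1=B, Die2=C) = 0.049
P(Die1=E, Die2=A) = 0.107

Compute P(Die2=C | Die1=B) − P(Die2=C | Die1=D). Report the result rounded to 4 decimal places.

P(Die1=B) = 0.119 + 0.013 + 0.049 = 0.181; P(Die2=C | Die1=B) = 0.049/0.181 = 0.27072.
P(Die1=D) = 0.111 + 0.061 + 0.090 = 0.262; P(Die2=C | Die1=D) = 0.090/0.262 = 0.34351.
Difference = -0.0728.

-0.0728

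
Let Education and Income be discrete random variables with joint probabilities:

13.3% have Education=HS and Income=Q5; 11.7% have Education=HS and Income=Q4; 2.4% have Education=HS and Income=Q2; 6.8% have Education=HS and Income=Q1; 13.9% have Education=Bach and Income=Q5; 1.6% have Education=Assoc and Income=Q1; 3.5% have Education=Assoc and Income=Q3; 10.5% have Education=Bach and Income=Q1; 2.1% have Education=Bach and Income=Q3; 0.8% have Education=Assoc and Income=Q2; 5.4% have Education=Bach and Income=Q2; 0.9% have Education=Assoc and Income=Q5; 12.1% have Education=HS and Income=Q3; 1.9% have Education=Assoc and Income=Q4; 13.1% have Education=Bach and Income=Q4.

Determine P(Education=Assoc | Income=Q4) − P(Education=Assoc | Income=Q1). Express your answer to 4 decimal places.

-0.0135

P(Income=Q4) = 0.117 + 0.019 + 0.131 = 0.267; P(Education=Assoc | Income=Q4) = 0.019/0.267 = 0.07116.
P(Income=Q1) = 0.068 + 0.016 + 0.105 = 0.189; P(Education=Assoc | Income=Q1) = 0.016/0.189 = 0.08466.
Difference = -0.0135.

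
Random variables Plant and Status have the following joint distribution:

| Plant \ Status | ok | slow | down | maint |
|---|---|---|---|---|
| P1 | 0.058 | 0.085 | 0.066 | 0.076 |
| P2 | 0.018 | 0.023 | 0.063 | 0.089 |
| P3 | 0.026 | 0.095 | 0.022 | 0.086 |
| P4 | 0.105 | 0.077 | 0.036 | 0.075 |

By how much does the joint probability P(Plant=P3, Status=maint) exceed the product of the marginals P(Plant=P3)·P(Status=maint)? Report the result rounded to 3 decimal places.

P(Plant=P3) = 0.026 + 0.095 + 0.022 + 0.086 = 0.229.
P(Status=maint) = 0.076 + 0.089 + 0.086 + 0.075 = 0.326.
P(Plant=P3, Status=maint) − P(Plant=P3)P(Status=maint) = 0.086 − 0.229×0.326 = 0.011.

0.011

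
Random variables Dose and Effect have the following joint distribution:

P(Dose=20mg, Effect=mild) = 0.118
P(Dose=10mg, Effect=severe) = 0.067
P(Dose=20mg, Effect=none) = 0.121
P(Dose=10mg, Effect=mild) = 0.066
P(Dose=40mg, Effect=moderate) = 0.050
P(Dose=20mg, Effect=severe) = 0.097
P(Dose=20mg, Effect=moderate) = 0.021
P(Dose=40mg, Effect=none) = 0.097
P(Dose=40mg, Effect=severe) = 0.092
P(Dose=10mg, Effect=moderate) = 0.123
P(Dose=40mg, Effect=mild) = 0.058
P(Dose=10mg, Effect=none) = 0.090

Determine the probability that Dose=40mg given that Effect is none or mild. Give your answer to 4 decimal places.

0.2818

P(Effect=none) = 0.090 + 0.121 + 0.097 = 0.308.
P(Effect=mild) = 0.066 + 0.118 + 0.058 = 0.242.
P(Effect ∈ {none, mild}) = 0.308 + 0.242 = 0.550; P(Dose=40mg, Effect ∈ {none, mild}) = 0.097 + 0.058 = 0.155.
P(Dose=40mg | Effect ∈ {none, mild}) = 0.155/0.550 = 0.2818.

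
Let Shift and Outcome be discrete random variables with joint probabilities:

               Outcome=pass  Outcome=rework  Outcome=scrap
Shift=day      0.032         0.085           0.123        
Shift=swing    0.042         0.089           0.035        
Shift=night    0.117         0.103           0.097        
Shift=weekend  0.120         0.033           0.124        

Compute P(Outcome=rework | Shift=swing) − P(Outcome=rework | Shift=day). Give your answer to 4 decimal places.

P(Shift=swing) = 0.042 + 0.089 + 0.035 = 0.166; P(Outcome=rework | Shift=swing) = 0.089/0.166 = 0.53614.
P(Shift=day) = 0.032 + 0.085 + 0.123 = 0.240; P(Outcome=rework | Shift=day) = 0.085/0.240 = 0.35417.
Difference = 0.1820.

0.1820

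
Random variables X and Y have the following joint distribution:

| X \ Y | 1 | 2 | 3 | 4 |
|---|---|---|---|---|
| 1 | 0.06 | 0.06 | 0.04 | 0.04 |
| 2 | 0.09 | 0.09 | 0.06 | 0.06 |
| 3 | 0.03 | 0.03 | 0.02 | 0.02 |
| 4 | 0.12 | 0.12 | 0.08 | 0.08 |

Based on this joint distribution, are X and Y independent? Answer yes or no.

Every cell satisfies P(X,Y) = P(X)·P(Y). For instance P(X=3) = 0.10, P(Y=3) = 0.20, and 0.10×0.20 = 0.02 matches the joint entry. So X and Y are independent.

yes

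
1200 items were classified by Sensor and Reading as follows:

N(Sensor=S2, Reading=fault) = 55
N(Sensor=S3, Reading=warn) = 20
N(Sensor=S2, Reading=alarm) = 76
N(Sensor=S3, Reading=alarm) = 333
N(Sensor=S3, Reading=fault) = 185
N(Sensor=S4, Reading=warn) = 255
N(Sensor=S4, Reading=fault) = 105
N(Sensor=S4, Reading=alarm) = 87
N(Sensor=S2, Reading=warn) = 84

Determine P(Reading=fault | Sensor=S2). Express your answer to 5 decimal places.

Total with Sensor=S2: 84 + 76 + 55 = 215.
P(Reading=fault | Sensor=S2) = 55/215 = 0.25581.

0.25581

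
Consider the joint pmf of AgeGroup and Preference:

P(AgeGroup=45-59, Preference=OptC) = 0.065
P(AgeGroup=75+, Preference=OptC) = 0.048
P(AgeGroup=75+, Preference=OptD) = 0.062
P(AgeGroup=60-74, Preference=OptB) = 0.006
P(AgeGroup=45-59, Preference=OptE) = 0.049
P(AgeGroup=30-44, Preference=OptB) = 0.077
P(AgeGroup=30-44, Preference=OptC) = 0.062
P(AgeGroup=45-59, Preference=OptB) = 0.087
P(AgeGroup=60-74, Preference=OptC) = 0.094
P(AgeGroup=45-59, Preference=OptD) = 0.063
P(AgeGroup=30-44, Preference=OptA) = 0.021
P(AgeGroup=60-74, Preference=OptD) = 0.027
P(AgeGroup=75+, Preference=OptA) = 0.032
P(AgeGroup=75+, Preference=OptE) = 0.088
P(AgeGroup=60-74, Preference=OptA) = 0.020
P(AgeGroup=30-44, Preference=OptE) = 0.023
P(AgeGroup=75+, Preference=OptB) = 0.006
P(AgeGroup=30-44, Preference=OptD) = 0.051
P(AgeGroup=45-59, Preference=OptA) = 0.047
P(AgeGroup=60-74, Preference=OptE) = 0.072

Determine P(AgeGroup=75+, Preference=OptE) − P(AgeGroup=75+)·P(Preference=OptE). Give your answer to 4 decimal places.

0.0332

P(AgeGroup=75+) = 0.032 + 0.006 + 0.048 + 0.062 + 0.088 = 0.236.
P(Preference=OptE) = 0.023 + 0.049 + 0.072 + 0.088 = 0.232.
P(AgeGroup=75+, Preference=OptE) − P(AgeGroup=75+)P(Preference=OptE) = 0.088 − 0.236×0.232 = 0.0332.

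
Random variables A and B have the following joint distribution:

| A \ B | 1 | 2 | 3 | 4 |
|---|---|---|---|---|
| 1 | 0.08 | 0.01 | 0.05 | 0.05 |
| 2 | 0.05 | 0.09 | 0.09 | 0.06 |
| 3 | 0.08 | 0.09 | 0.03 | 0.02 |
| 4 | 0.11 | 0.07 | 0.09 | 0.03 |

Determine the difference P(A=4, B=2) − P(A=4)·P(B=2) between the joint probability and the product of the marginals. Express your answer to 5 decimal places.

-0.00800

P(A=4) = 0.11 + 0.07 + 0.09 + 0.03 = 0.30.
P(B=2) = 0.01 + 0.09 + 0.09 + 0.07 = 0.26.
P(A=4, B=2) − P(A=4)P(B=2) = 0.07 − 0.30×0.26 = -0.00800.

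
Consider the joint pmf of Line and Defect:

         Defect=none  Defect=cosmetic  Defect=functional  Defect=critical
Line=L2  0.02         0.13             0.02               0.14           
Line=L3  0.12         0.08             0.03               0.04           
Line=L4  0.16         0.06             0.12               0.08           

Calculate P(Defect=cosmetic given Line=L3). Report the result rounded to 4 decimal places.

0.2963

P(Line=L3) = 0.12 + 0.08 + 0.03 + 0.04 = 0.27.
P(Defect=cosmetic | Line=L3) = 0.08/0.27 = 0.2963.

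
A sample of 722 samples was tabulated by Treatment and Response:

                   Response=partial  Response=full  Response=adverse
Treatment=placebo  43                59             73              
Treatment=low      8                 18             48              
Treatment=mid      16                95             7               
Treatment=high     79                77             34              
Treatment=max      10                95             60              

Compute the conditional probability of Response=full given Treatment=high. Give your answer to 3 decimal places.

0.405

Total with Treatment=high: 79 + 77 + 34 = 190.
P(Response=full | Treatment=high) = 77/190 = 0.405.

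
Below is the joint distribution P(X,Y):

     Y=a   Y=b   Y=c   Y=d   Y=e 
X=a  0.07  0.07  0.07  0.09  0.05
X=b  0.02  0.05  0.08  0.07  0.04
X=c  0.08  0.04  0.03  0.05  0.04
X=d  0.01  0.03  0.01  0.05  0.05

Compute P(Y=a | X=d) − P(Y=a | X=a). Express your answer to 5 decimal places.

P(X=d) = 0.01 + 0.03 + 0.01 + 0.05 + 0.05 = 0.15; P(Y=a | X=d) = 0.01/0.15 = 0.066667.
P(X=a) = 0.07 + 0.07 + 0.07 + 0.09 + 0.05 = 0.35; P(Y=a | X=a) = 0.07/0.35 = 0.200000.
Difference = -0.13333.

-0.13333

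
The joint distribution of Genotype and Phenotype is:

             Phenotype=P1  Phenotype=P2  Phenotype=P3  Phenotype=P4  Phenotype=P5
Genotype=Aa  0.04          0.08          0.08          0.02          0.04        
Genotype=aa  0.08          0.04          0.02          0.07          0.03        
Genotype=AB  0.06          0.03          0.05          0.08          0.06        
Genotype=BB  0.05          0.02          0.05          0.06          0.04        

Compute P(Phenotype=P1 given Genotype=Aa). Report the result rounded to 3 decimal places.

P(Genotype=Aa) = 0.04 + 0.08 + 0.08 + 0.02 + 0.04 = 0.26.
P(Phenotype=P1 | Genotype=Aa) = 0.04/0.26 = 0.154.

0.154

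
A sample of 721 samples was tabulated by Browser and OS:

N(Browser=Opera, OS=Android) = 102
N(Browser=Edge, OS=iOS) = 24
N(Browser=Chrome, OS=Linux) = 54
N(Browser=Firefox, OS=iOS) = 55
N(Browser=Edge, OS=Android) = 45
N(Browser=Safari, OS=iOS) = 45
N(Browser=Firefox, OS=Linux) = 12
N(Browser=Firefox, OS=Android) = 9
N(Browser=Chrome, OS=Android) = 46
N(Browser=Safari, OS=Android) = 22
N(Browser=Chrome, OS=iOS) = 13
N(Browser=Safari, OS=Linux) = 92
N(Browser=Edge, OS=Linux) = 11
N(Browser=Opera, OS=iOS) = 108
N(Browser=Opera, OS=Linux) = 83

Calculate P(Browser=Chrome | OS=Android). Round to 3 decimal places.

Total with OS=Android: 46 + 9 + 22 + 45 + 102 = 224.
P(Browser=Chrome | OS=Android) = 46/224 = 0.205.

0.205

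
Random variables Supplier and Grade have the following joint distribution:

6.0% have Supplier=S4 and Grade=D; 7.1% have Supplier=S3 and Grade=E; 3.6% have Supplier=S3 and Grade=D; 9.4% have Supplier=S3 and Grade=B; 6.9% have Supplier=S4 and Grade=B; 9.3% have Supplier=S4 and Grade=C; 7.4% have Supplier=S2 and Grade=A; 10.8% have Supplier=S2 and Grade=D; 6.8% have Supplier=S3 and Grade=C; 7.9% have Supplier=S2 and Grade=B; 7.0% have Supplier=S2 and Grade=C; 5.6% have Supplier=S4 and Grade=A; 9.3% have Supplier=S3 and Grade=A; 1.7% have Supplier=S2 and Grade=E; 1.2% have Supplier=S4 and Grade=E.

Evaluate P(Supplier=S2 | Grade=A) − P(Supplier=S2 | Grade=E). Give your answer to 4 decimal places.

0.1618

P(Grade=A) = 0.074 + 0.093 + 0.056 = 0.223; P(Supplier=S2 | Grade=A) = 0.074/0.223 = 0.33184.
P(Grade=E) = 0.017 + 0.071 + 0.012 = 0.100; P(Supplier=S2 | Grade=E) = 0.017/0.100 = 0.17000.
Difference = 0.1618.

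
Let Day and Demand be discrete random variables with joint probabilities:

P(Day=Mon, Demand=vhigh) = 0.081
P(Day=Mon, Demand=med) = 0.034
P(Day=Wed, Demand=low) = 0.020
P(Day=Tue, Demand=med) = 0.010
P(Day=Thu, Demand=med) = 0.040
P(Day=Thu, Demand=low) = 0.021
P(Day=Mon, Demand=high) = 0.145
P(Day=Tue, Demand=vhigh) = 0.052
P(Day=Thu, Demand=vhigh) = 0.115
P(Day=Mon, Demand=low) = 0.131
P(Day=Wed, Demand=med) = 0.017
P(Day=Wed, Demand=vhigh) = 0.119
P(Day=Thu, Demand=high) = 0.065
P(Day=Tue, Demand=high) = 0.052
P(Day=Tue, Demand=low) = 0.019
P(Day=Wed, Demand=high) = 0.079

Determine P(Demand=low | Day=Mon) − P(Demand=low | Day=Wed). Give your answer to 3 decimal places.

0.250

P(Day=Mon) = 0.131 + 0.034 + 0.145 + 0.081 = 0.391; P(Demand=low | Day=Mon) = 0.131/0.391 = 0.3350.
P(Day=Wed) = 0.020 + 0.017 + 0.079 + 0.119 = 0.235; P(Demand=low | Day=Wed) = 0.020/0.235 = 0.0851.
Difference = 0.250.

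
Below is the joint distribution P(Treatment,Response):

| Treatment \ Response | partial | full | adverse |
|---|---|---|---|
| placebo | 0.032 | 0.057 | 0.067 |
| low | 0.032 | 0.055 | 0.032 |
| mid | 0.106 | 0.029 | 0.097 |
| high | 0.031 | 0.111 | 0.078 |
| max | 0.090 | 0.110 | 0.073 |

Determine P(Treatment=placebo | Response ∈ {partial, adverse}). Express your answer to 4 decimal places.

0.1552

P(Response=partial) = 0.032 + 0.032 + 0.106 + 0.031 + 0.090 = 0.291.
P(Response=adverse) = 0.067 + 0.032 + 0.097 + 0.078 + 0.073 = 0.347.
P(Response ∈ {partial, adverse}) = 0.291 + 0.347 = 0.638; P(Treatment=placebo, Response ∈ {partial, adverse}) = 0.032 + 0.067 = 0.099.
P(Treatment=placebo | Response ∈ {partial, adverse}) = 0.099/0.638 = 0.1552.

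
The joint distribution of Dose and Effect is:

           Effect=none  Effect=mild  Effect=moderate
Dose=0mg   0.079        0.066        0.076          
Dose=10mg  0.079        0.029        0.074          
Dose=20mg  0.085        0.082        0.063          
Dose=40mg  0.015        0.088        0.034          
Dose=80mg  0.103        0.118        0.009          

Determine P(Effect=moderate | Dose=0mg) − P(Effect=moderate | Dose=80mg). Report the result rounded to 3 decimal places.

P(Dose=0mg) = 0.079 + 0.066 + 0.076 = 0.221; P(Effect=moderate | Dose=0mg) = 0.076/0.221 = 0.3439.
P(Dose=80mg) = 0.103 + 0.118 + 0.009 = 0.230; P(Effect=moderate | Dose=80mg) = 0.009/0.230 = 0.0391.
Difference = 0.305.

0.305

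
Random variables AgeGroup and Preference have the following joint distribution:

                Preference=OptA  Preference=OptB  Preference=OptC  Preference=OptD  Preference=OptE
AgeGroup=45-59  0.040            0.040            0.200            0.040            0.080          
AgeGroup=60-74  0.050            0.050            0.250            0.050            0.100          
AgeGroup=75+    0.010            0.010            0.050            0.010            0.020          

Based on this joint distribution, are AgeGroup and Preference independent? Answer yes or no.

yes

Every cell satisfies P(AgeGroup,Preference) = P(AgeGroup)·P(Preference). For instance P(AgeGroup=60-74) = 0.500, P(Preference=OptC) = 0.500, and 0.500×0.500 = 0.250 matches the joint entry. So AgeGroup and Preference are independent.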